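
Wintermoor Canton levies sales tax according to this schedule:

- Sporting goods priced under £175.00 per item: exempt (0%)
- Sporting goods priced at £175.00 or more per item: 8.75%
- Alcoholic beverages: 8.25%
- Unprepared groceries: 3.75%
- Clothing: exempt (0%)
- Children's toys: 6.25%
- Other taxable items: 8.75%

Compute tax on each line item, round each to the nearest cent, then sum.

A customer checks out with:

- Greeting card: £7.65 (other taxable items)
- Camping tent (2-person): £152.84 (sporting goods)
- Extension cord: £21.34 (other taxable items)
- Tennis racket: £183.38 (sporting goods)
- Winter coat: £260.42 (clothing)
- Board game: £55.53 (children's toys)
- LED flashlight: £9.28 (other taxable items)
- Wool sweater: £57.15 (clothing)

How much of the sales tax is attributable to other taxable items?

Greeting card £7.65: other taxable items → 8.75% → £0.67
Extension cord £21.34: other taxable items → 8.75% → £1.87
LED flashlight £9.28: other taxable items → 8.75% → £0.81
Tax on other taxable items = £0.67 + £1.87 + £0.81 = £3.35

£3.35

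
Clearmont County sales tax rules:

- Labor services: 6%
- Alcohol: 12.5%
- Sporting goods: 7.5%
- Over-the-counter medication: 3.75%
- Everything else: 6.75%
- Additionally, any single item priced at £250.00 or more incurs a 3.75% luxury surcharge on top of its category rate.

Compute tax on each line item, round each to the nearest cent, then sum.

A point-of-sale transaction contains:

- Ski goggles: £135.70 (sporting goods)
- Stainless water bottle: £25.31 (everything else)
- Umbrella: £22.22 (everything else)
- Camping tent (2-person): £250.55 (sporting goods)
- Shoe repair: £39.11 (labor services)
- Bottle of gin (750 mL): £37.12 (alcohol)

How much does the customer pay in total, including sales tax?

Ski goggles £135.70: sporting goods → 7.5% → £10.18
Stainless water bottle £25.31: everything else → 6.75% → £1.71
Umbrella £22.22: everything else → 6.75% → £1.50
Camping tent (2-person) £250.55: sporting goods → 7.5% + 3.75% surcharge = 11.25% → £28.19
Shoe repair £39.11: labor services → 6% → £2.35
Bottle of gin (750 mL) £37.12: alcohol → 12.5% → £4.64
Subtotal = £510.01; tax = £48.57; total due = £558.58

£558.58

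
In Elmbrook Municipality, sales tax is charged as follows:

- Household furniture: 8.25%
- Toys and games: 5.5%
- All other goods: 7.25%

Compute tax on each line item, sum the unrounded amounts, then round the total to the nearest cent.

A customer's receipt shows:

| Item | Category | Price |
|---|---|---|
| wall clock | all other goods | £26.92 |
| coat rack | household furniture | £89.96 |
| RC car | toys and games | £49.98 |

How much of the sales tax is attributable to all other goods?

Wall clock £26.92: all other goods → 7.25% → £1.9517
Tax on all other goods: unrounded sum = £1.9517 → £1.95

£1.95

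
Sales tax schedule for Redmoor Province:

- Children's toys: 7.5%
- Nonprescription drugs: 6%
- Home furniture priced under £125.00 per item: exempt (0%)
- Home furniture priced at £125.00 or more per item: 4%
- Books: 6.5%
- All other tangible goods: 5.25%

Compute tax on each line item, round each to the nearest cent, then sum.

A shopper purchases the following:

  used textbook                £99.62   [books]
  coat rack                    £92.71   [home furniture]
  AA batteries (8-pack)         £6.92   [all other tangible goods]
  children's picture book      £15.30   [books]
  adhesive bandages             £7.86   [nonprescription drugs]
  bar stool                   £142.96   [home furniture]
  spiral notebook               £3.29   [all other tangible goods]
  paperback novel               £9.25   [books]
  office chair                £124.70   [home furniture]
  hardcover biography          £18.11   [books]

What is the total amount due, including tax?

Used textbook £99.62: books → 6.5% → £6.48
Coat rack £92.71: home furniture, under £125.00 → 0% → £0.00
AA batteries (8-pack) £6.92: all other tangible goods → 5.25% → £0.36
Children's picture book £15.30: books → 6.5% → £0.99
Adhesive bandages £7.86: nonprescription drugs → 6% → £0.47
Bar stool £142.96: home furniture, £125.00 or more → 4% → £5.72
Spiral notebook £3.29: all other tangible goods → 5.25% → £0.17
Paperback novel £9.25: books → 6.5% → £0.60
Office chair £124.70: home furniture, under £125.00 → 0% → £0.00
Hardcover biography £18.11: books → 6.5% → £1.18
Subtotal = £520.72; tax = £15.97; total due = £536.69

£536.69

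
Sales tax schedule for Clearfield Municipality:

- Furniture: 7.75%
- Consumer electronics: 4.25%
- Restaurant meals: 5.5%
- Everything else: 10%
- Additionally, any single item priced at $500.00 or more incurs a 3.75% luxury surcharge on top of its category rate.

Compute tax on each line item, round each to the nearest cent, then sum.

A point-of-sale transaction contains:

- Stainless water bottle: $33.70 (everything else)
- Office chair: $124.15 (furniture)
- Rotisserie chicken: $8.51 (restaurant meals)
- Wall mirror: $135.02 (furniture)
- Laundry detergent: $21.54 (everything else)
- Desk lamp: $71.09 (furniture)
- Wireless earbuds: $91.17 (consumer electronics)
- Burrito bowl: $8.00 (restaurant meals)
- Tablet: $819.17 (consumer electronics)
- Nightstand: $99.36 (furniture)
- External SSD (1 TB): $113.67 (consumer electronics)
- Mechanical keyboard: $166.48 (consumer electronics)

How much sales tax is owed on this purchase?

Stainless water bottle $33.70: everything else → 10% → $3.37
Office chair $124.15: furniture → 7.75% → $9.62
Rotisserie chicken $8.51: restaurant meals → 5.5% → $0.47
Wall mirror $135.02: furniture → 7.75% → $10.46
Laundry detergent $21.54: everything else → 10% → $2.15
Desk lamp $71.09: furniture → 7.75% → $5.51
Wireless earbuds $91.17: consumer electronics → 4.25% → $3.87
Burrito bowl $8.00: restaurant meals → 5.5% → $0.44
Tablet $819.17: consumer electronics → 4.25% + 3.75% surcharge = 8% → $65.53
Nightstand $99.36: furniture → 7.75% → $7.70
External SSD (1 TB) $113.67: consumer electronics → 4.25% → $4.83
Mechanical keyboard $166.48: consumer electronics → 4.25% → $7.08
Total tax = $3.37 + $9.62 + $0.47 + $10.46 + $2.15 + $5.51 + $3.87 + $0.44 + $65.53 + $7.70 + $4.83 + $7.08 = $121.03

$121.03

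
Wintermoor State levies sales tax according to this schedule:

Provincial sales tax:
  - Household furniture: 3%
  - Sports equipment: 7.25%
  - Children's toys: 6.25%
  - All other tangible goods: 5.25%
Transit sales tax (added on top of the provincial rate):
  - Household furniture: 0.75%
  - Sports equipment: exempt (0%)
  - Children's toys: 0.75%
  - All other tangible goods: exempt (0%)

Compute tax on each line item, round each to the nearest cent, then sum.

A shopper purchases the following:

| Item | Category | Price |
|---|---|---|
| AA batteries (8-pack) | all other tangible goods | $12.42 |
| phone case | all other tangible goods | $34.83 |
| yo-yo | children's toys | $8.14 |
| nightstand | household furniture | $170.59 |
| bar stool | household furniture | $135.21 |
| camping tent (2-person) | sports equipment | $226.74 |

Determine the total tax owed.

AA batteries (8-pack) $12.42: all other tangible goods → 5.25% + 0% transit = 5.25% → $0.65
Phone case $34.83: all other tangible goods → 5.25% + 0% transit = 5.25% → $1.83
Yo-yo $8.14: children's toys → 6.25% + 0.75% transit = 7% → $0.57
Nightstand $170.59: household furniture → 3% + 0.75% transit = 3.75% → $6.40
Bar stool $135.21: household furniture → 3% + 0.75% transit = 3.75% → $5.07
Camping tent (2-person) $226.74: sports equipment → 7.25% + 0% transit = 7.25% → $16.44
Total tax = $0.65 + $1.83 + $0.57 + $6.40 + $5.07 + $16.44 = $30.96

$30.96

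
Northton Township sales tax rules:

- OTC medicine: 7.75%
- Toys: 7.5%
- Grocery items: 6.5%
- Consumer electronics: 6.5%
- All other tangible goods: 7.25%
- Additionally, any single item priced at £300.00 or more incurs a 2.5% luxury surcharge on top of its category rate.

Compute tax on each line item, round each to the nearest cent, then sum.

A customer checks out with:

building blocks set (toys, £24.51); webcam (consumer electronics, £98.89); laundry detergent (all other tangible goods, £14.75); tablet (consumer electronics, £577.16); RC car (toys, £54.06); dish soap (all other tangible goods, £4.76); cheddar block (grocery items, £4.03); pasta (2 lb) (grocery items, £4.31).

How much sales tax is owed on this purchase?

Building blocks set £24.51: toys → 7.5% → £1.84
Webcam £98.89: consumer electronics → 6.5% → £6.43
Laundry detergent £14.75: all other tangible goods → 7.25% → £1.07
Tablet £577.16: consumer electronics → 6.5% + 2.5% surcharge = 9% → £51.94
RC car £54.06: toys → 7.5% → £4.05
Dish soap £4.76: all other tangible goods → 7.25% → £0.35
Cheddar block £4.03: grocery items → 6.5% → £0.26
Pasta (2 lb) £4.31: grocery items → 6.5% → £0.28
Total tax = £1.84 + £6.43 + £1.07 + £51.94 + £4.05 + £0.35 + £0.26 + £0.28 = £66.22

£66.22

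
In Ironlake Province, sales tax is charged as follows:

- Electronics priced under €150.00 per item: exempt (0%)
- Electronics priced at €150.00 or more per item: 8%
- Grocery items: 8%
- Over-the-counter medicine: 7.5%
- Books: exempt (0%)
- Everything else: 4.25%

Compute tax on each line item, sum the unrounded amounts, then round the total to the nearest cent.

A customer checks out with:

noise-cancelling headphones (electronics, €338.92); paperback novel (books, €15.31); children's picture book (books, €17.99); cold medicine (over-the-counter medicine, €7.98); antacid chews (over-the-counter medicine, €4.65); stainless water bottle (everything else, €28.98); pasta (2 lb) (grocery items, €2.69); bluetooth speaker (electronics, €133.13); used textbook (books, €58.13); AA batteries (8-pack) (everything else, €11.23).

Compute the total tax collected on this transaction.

Noise-cancelling headphones €338.92: electronics, €150.00 or more → 8% → €27.1136
Paperback novel €15.31: books → 0% → €0.00
Children's picture book €17.99: books → 0% → €0.00
Cold medicine €7.98: over-the-counter medicine → 7.5% → €0.5985
Antacid chews €4.65: over-the-counter medicine → 7.5% → €0.34875
Stainless water bottle €28.98: everything else → 4.25% → €1.23165
Pasta (2 lb) €2.69: grocery items → 8% → €0.2152
Bluetooth speaker €133.13: electronics, under €150.00 → 0% → €0.00
Used textbook €58.13: books → 0% → €0.00
AA batteries (8-pack) €11.23: everything else → 4.25% → €0.477275
Unrounded tax sum = €29.984975 → €29.98

€29.98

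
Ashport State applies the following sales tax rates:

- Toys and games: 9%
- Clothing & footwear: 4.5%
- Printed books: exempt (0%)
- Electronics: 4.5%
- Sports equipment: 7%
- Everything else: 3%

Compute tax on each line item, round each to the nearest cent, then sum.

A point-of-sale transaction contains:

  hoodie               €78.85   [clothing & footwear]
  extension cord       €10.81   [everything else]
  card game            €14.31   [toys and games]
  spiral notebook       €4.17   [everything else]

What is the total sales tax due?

Hoodie €78.85: clothing & footwear → 4.5% → €3.55
Extension cord €10.81: everything else → 3% → €0.32
Card game €14.31: toys and games → 9% → €1.29
Spiral notebook €4.17: everything else → 3% → €0.13
Total tax = €3.55 + €0.32 + €1.29 + €0.13 = €5.29

€5.29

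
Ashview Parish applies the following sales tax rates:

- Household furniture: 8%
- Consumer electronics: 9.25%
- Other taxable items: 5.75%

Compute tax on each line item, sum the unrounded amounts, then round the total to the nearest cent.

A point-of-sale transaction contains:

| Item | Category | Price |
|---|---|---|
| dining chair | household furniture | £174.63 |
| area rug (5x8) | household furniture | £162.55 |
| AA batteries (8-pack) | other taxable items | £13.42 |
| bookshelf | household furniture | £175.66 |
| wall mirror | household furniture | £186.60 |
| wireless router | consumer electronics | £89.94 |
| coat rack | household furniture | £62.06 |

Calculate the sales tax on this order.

£70.01

Dining chair £174.63: household furniture → 8% → £13.9704
Area rug (5x8) £162.55: household furniture → 8% → £13.004
AA batteries (8-pack) £13.42: other taxable items → 5.75% → £0.77165
Bookshelf £175.66: household furniture → 8% → £14.0528
Wall mirror £186.60: household furniture → 8% → £14.928
Wireless router £89.94: consumer electronics → 9.25% → £8.31945
Coat rack £62.06: household furniture → 8% → £4.9648
Unrounded tax sum = £70.0111 → £70.01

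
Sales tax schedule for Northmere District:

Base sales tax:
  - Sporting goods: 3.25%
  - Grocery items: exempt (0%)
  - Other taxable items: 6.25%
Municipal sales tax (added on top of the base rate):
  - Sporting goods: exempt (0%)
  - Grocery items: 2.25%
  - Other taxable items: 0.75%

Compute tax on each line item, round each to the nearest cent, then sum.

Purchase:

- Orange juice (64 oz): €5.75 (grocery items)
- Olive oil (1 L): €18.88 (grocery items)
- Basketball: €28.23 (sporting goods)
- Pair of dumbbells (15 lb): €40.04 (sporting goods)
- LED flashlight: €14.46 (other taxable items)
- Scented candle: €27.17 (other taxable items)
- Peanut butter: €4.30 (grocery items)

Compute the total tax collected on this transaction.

€5.78

Orange juice (64 oz) €5.75: grocery items → 0% + 2.25% municipal = 2.25% → €0.13
Olive oil (1 L) €18.88: grocery items → 0% + 2.25% municipal = 2.25% → €0.42
Basketball €28.23: sporting goods → 3.25% + 0% municipal = 3.25% → €0.92
Pair of dumbbells (15 lb) €40.04: sporting goods → 3.25% + 0% municipal = 3.25% → €1.30
LED flashlight €14.46: other taxable items → 6.25% + 0.75% municipal = 7% → €1.01
Scented candle €27.17: other taxable items → 6.25% + 0.75% municipal = 7% → €1.90
Peanut butter €4.30: grocery items → 0% + 2.25% municipal = 2.25% → €0.10
Total tax = €0.13 + €0.42 + €0.92 + €1.30 + €1.01 + €1.90 + €0.10 = €5.78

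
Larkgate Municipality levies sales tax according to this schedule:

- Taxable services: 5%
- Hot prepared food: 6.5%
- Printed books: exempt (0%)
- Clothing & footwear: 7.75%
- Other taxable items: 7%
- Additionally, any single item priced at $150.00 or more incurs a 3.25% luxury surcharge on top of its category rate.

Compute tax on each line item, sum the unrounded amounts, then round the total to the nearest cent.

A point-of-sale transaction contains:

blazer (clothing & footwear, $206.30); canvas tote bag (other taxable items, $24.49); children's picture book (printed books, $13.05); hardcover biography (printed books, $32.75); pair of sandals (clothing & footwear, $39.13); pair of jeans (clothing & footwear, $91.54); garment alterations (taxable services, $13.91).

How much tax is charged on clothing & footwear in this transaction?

Blazer $206.30: clothing & footwear → 7.75% + 3.25% surcharge = 11% → $22.693
Pair of sandals $39.13: clothing & footwear → 7.75% → $3.032575
Pair of jeans $91.54: clothing & footwear → 7.75% → $7.09435
Tax on clothing & footwear: unrounded sum = $32.819925 → $32.82

$32.82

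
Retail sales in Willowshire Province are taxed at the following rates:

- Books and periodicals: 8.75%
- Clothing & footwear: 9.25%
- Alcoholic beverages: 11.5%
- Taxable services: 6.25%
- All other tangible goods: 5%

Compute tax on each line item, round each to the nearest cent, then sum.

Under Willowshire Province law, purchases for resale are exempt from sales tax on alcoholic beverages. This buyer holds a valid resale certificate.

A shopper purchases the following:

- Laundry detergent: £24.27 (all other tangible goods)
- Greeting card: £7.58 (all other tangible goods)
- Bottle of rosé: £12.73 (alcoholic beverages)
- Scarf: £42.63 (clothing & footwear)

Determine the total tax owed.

£5.53

Laundry detergent £24.27: all other tangible goods → 5% → £1.21
Greeting card £7.58: all other tangible goods → 5% → £0.38
Bottle of rosé £12.73: alcoholic beverages, buyer-exempt → 0% → £0.00
Scarf £42.63: clothing & footwear → 9.25% → £3.94
Total tax = £1.21 + £0.38 + £3.94 = £5.53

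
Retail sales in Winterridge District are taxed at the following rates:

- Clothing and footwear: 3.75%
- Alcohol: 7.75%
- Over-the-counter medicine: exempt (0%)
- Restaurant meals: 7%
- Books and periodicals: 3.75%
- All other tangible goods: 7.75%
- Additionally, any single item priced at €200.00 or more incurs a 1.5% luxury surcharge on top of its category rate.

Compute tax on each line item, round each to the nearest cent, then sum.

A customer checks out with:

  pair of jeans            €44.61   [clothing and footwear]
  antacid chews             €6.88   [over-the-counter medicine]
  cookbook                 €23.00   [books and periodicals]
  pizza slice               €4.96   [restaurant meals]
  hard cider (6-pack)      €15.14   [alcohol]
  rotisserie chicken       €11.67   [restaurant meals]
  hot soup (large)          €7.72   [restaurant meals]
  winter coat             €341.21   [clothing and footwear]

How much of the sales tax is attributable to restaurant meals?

€1.71

Pizza slice €4.96: restaurant meals → 7% → €0.35
Rotisserie chicken €11.67: restaurant meals → 7% → €0.82
Hot soup (large) €7.72: restaurant meals → 7% → €0.54
Tax on restaurant meals = €0.35 + €0.82 + €0.54 = €1.71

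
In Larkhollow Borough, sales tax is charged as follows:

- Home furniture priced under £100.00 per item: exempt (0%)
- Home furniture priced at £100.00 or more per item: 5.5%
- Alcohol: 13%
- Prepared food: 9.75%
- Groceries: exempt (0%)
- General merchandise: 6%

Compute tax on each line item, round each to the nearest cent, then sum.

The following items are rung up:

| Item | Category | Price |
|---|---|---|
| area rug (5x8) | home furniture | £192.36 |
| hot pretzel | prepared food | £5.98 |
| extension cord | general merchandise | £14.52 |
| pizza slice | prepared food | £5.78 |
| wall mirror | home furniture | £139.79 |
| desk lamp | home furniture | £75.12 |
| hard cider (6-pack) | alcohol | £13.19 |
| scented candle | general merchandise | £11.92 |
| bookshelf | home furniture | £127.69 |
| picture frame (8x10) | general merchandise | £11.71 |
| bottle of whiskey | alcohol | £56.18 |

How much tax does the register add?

Area rug (5x8) £192.36: home furniture, £100.00 or more → 5.5% → £10.58
Hot pretzel £5.98: prepared food → 9.75% → £0.58
Extension cord £14.52: general merchandise → 6% → £0.87
Pizza slice £5.78: prepared food → 9.75% → £0.56
Wall mirror £139.79: home furniture, £100.00 or more → 5.5% → £7.69
Desk lamp £75.12: home furniture, under £100.00 → 0% → £0.00
Hard cider (6-pack) £13.19: alcohol → 13% → £1.71
Scented candle £11.92: general merchandise → 6% → £0.72
Bookshelf £127.69: home furniture, £100.00 or more → 5.5% → £7.02
Picture frame (8x10) £11.71: general merchandise → 6% → £0.70
Bottle of whiskey £56.18: alcohol → 13% → £7.30
Total tax = £10.58 + £0.58 + £0.87 + £0.56 + £7.69 + £1.71 + £0.72 + £7.02 + £0.70 + £7.30 = £37.73

£37.73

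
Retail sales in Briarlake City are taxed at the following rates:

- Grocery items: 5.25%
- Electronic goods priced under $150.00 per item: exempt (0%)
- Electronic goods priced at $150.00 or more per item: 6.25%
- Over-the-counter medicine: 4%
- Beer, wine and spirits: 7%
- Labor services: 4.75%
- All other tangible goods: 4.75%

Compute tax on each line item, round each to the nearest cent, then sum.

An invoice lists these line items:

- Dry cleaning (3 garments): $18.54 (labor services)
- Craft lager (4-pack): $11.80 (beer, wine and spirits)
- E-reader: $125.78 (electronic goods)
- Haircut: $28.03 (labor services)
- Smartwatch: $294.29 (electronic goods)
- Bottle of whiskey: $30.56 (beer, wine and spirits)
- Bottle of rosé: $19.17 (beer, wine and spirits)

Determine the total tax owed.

$24.91

Dry cleaning (3 garments) $18.54: labor services → 4.75% → $0.88
Craft lager (4-pack) $11.80: beer, wine and spirits → 7% → $0.83
E-reader $125.78: electronic goods, under $150.00 → 0% → $0.00
Haircut $28.03: labor services → 4.75% → $1.33
Smartwatch $294.29: electronic goods, $150.00 or more → 6.25% → $18.39
Bottle of whiskey $30.56: beer, wine and spirits → 7% → $2.14
Bottle of rosé $19.17: beer, wine and spirits → 7% → $1.34
Total tax = $0.88 + $0.83 + $1.33 + $18.39 + $2.14 + $1.34 = $24.91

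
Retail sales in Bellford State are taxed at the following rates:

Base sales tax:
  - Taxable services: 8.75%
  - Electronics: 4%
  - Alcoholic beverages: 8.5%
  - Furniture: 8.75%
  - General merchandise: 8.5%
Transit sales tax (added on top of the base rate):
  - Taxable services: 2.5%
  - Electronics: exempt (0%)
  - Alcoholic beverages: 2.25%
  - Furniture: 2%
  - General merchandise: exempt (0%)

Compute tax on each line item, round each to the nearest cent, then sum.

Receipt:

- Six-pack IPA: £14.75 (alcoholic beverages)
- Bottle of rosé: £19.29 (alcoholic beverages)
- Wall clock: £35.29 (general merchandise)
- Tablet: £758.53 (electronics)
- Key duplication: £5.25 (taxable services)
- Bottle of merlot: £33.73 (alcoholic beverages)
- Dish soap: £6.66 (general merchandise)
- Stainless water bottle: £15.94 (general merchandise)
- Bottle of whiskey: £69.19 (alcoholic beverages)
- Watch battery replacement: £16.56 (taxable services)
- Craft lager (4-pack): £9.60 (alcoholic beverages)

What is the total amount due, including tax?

Six-pack IPA £14.75: alcoholic beverages → 8.5% + 2.25% transit = 10.75% → £1.59
Bottle of rosé £19.29: alcoholic beverages → 8.5% + 2.25% transit = 10.75% → £2.07
Wall clock £35.29: general merchandise → 8.5% + 0% transit = 8.5% → £3.00
Tablet £758.53: electronics → 4% + 0% transit = 4% → £30.34
Key duplication £5.25: taxable services → 8.75% + 2.5% transit = 11.25% → £0.59
Bottle of merlot £33.73: alcoholic beverages → 8.5% + 2.25% transit = 10.75% → £3.63
Dish soap £6.66: general merchandise → 8.5% + 0% transit = 8.5% → £0.57
Stainless water bottle £15.94: general merchandise → 8.5% + 0% transit = 8.5% → £1.35
Bottle of whiskey £69.19: alcoholic beverages → 8.5% + 2.25% transit = 10.75% → £7.44
Watch battery replacement £16.56: taxable services → 8.75% + 2.5% transit = 11.25% → £1.86
Craft lager (4-pack) £9.60: alcoholic beverages → 8.5% + 2.25% transit = 10.75% → £1.03
Subtotal = £984.79; tax = £53.47; total due = £1038.26

£1038.26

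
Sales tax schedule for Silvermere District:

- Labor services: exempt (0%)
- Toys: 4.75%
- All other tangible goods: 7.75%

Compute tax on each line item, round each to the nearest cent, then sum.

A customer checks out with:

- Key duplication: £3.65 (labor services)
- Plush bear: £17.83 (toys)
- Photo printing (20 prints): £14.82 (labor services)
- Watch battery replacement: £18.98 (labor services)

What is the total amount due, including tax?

Key duplication £3.65: labor services → 0% → £0.00
Plush bear £17.83: toys → 4.75% → £0.85
Photo printing (20 prints) £14.82: labor services → 0% → £0.00
Watch battery replacement £18.98: labor services → 0% → £0.00
Subtotal = £55.28; tax = £0.85; total due = £56.13

£56.13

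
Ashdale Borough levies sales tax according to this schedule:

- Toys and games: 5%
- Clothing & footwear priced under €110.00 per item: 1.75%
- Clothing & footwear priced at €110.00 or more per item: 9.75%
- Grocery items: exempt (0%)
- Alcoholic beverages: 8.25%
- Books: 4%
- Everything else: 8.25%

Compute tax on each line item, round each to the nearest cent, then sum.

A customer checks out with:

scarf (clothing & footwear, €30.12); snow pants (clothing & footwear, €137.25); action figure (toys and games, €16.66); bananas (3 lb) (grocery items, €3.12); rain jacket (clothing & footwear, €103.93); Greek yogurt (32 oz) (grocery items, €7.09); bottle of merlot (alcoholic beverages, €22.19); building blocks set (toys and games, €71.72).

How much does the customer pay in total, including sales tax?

Scarf €30.12: clothing & footwear, under €110.00 → 1.75% → €0.53
Snow pants €137.25: clothing & footwear, €110.00 or more → 9.75% → €13.38
Action figure €16.66: toys and games → 5% → €0.83
Bananas (3 lb) €3.12: grocery items → 0% → €0.00
Rain jacket €103.93: clothing & footwear, under €110.00 → 1.75% → €1.82
Greek yogurt (32 oz) €7.09: grocery items → 0% → €0.00
Bottle of merlot €22.19: alcoholic beverages → 8.25% → €1.83
Building blocks set €71.72: toys and games → 5% → €3.59
Subtotal = €392.08; tax = €21.98; total due = €414.06

€414.06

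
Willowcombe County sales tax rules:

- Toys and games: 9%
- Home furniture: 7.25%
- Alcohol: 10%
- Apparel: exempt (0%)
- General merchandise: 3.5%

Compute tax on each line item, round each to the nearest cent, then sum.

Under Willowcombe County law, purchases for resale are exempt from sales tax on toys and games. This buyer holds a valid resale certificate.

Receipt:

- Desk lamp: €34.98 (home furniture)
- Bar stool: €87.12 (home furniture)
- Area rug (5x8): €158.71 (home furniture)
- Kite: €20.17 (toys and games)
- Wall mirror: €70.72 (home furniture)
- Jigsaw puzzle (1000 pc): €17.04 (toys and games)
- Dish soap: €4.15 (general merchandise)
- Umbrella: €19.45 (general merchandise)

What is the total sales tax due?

Desk lamp €34.98: home furniture → 7.25% → €2.54
Bar stool €87.12: home furniture → 7.25% → €6.32
Area rug (5x8) €158.71: home furniture → 7.25% → €11.51
Kite €20.17: toys and games, buyer-exempt → 0% → €0.00
Wall mirror €70.72: home furniture → 7.25% → €5.13
Jigsaw puzzle (1000 pc) €17.04: toys and games, buyer-exempt → 0% → €0.00
Dish soap €4.15: general merchandise → 3.5% → €0.15
Umbrella €19.45: general merchandise → 3.5% → €0.68
Total tax = €2.54 + €6.32 + €11.51 + €5.13 + €0.15 + €0.68 = €26.33

€26.33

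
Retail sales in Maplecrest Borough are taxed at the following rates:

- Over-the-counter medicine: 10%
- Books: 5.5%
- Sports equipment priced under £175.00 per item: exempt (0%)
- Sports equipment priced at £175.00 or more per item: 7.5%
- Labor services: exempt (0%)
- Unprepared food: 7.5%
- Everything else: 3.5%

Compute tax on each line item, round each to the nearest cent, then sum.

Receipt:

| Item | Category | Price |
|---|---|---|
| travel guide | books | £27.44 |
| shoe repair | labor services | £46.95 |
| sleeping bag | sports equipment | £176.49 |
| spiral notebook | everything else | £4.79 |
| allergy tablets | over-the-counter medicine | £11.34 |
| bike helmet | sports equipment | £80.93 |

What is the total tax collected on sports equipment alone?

£13.24

Sleeping bag £176.49: sports equipment, £175.00 or more → 7.5% → £13.24
Bike helmet £80.93: sports equipment, under £175.00 → 0% → £0.00
Tax on sports equipment = £13.24 + £0.00 = £13.24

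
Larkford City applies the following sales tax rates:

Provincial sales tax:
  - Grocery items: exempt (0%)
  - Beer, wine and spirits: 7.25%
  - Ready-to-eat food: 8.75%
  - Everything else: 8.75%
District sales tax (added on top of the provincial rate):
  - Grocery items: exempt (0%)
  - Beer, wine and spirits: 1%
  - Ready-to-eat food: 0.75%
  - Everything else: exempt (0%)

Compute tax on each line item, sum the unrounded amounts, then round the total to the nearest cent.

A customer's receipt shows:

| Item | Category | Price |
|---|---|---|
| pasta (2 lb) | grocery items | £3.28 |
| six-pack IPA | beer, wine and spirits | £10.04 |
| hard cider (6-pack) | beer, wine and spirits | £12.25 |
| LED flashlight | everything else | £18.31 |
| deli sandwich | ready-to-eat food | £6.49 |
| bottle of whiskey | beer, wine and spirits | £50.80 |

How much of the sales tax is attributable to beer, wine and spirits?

Six-pack IPA £10.04: beer, wine and spirits → 7.25% + 1% district = 8.25% → £0.8283
Hard cider (6-pack) £12.25: beer, wine and spirits → 7.25% + 1% district = 8.25% → £1.010625
Bottle of whiskey £50.80: beer, wine and spirits → 7.25% + 1% district = 8.25% → £4.191
Tax on beer, wine and spirits: unrounded sum = £6.029925 → £6.03

£6.03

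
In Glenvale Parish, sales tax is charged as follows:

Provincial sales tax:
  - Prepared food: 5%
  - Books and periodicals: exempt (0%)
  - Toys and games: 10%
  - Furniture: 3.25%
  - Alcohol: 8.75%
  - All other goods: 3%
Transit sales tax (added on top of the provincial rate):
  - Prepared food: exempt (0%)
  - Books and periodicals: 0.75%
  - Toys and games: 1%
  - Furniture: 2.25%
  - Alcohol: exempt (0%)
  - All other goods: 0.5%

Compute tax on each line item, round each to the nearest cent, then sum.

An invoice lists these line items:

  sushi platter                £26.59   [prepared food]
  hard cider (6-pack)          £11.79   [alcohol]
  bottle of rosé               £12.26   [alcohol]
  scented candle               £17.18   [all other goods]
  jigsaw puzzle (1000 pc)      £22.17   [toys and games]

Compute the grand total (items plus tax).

Sushi platter £26.59: prepared food → 5% + 0% transit = 5% → £1.33
Hard cider (6-pack) £11.79: alcohol → 8.75% + 0% transit = 8.75% → £1.03
Bottle of rosé £12.26: alcohol → 8.75% + 0% transit = 8.75% → £1.07
Scented candle £17.18: all other goods → 3% + 0.5% transit = 3.5% → £0.60
Jigsaw puzzle (1000 pc) £22.17: toys and games → 10% + 1% transit = 11% → £2.44
Subtotal = £89.99; tax = £6.47; total due = £96.46

£96.46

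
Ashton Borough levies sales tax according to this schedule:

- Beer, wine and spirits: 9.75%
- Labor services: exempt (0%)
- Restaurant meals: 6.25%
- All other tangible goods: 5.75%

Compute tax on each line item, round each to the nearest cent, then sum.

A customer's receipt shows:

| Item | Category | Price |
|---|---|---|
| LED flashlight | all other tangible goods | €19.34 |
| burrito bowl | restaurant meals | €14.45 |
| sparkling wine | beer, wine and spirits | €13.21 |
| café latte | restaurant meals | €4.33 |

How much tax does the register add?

LED flashlight €19.34: all other tangible goods → 5.75% → €1.11
Burrito bowl €14.45: restaurant meals → 6.25% → €0.90
Sparkling wine €13.21: beer, wine and spirits → 9.75% → €1.29
Café latte €4.33: restaurant meals → 6.25% → €0.27
Total tax = €1.11 + €0.90 + €1.29 + €0.27 = €3.57

€3.57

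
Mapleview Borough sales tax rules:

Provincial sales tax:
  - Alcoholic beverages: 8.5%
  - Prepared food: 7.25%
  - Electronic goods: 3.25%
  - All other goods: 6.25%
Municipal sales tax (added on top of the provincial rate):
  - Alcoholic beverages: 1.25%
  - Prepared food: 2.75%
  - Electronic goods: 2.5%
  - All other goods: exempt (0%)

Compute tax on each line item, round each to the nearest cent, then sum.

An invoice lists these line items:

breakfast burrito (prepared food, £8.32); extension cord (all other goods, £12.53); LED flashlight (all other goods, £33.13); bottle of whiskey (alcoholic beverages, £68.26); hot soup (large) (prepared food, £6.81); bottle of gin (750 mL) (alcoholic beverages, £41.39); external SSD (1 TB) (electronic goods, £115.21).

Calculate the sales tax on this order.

Breakfast burrito £8.32: prepared food → 7.25% + 2.75% municipal = 10% → £0.83
Extension cord £12.53: all other goods → 6.25% + 0% municipal = 6.25% → £0.78
LED flashlight £33.13: all other goods → 6.25% + 0% municipal = 6.25% → £2.07
Bottle of whiskey £68.26: alcoholic beverages → 8.5% + 1.25% municipal = 9.75% → £6.66
Hot soup (large) £6.81: prepared food → 7.25% + 2.75% municipal = 10% → £0.68
Bottle of gin (750 mL) £41.39: alcoholic beverages → 8.5% + 1.25% municipal = 9.75% → £4.04
External SSD (1 TB) £115.21: electronic goods → 3.25% + 2.5% municipal = 5.75% → £6.62
Total tax = £0.83 + £0.78 + £2.07 + £6.66 + £0.68 + £4.04 + £6.62 = £21.68

£21.68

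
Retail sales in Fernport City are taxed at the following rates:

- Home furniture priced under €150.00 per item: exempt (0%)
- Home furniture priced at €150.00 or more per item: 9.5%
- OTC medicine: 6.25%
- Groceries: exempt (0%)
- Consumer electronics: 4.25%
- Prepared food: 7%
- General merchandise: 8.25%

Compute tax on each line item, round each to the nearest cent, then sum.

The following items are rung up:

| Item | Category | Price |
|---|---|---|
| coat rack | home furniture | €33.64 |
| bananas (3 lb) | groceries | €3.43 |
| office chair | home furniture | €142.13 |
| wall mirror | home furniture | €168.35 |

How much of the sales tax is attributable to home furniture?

Coat rack €33.64: home furniture, under €150.00 → 0% → €0.00
Office chair €142.13: home furniture, under €150.00 → 0% → €0.00
Wall mirror €168.35: home furniture, €150.00 or more → 9.5% → €15.99
Tax on home furniture = €0.00 + €0.00 + €15.99 = €15.99

€15.99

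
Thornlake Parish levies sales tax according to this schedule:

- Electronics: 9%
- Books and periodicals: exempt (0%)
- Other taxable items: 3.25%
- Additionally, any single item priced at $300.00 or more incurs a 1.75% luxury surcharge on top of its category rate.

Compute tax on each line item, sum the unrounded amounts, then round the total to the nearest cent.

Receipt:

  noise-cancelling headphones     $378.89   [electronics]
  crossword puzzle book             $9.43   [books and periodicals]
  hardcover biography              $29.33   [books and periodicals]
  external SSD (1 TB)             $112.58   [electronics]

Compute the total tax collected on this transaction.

Noise-cancelling headphones $378.89: electronics → 9% + 1.75% surcharge = 10.75% → $40.730675
Crossword puzzle book $9.43: books and periodicals → 0% → $0.00
Hardcover biography $29.33: books and periodicals → 0% → $0.00
External SSD (1 TB) $112.58: electronics → 9% → $10.1322
Unrounded tax sum = $50.862875 → $50.86

$50.86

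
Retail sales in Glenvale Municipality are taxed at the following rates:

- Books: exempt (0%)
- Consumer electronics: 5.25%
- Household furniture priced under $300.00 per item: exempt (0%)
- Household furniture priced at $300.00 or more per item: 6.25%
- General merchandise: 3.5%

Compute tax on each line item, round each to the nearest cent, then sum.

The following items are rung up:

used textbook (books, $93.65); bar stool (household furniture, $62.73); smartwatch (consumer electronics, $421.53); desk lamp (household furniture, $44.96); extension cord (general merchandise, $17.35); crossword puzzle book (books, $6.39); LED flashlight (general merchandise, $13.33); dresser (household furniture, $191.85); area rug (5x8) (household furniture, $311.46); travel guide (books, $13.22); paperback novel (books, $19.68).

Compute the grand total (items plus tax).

Used textbook $93.65: books → 0% → $0.00
Bar stool $62.73: household furniture, under $300.00 → 0% → $0.00
Smartwatch $421.53: consumer electronics → 5.25% → $22.13
Desk lamp $44.96: household furniture, under $300.00 → 0% → $0.00
Extension cord $17.35: general merchandise → 3.5% → $0.61
Crossword puzzle book $6.39: books → 0% → $0.00
LED flashlight $13.33: general merchandise → 3.5% → $0.47
Dresser $191.85: household furniture, under $300.00 → 0% → $0.00
Area rug (5x8) $311.46: household furniture, $300.00 or more → 6.25% → $19.47
Travel guide $13.22: books → 0% → $0.00
Paperback novel $19.68: books → 0% → $0.00
Subtotal = $1196.15; tax = $42.68; total due = $1238.83

$1238.83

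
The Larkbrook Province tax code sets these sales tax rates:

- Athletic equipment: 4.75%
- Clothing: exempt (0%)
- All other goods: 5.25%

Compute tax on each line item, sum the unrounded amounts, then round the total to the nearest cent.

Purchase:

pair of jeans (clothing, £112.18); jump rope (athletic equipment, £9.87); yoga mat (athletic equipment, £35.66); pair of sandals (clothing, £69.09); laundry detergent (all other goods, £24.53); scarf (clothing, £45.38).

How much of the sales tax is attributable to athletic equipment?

£2.16

Jump rope £9.87: athletic equipment → 4.75% → £0.468825
Yoga mat £35.66: athletic equipment → 4.75% → £1.69385
Tax on athletic equipment: unrounded sum = £2.162675 → £2.16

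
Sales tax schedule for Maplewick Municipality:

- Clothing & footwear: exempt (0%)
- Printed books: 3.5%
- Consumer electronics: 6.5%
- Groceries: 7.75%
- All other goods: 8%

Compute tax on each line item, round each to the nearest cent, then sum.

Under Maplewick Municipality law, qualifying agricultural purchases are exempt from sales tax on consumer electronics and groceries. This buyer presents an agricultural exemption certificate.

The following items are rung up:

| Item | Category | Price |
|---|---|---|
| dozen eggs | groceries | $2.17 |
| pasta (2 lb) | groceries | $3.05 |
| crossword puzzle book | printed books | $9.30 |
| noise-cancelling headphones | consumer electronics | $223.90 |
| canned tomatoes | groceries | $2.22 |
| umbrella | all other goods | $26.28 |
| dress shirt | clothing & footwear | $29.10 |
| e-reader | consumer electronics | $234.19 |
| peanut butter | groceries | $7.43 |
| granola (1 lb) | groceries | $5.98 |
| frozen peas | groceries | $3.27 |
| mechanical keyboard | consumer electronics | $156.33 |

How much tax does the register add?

$2.43

Dozen eggs $2.17: groceries, buyer-exempt → 0% → $0.00
Pasta (2 lb) $3.05: groceries, buyer-exempt → 0% → $0.00
Crossword puzzle book $9.30: printed books → 3.5% → $0.33
Noise-cancelling headphones $223.90: consumer electronics, buyer-exempt → 0% → $0.00
Canned tomatoes $2.22: groceries, buyer-exempt → 0% → $0.00
Umbrella $26.28: all other goods → 8% → $2.10
Dress shirt $29.10: clothing & footwear → 0% → $0.00
E-reader $234.19: consumer electronics, buyer-exempt → 0% → $0.00
Peanut butter $7.43: groceries, buyer-exempt → 0% → $0.00
Granola (1 lb) $5.98: groceries, buyer-exempt → 0% → $0.00
Frozen peas $3.27: groceries, buyer-exempt → 0% → $0.00
Mechanical keyboard $156.33: consumer electronics, buyer-exempt → 0% → $0.00
Total tax = $0.33 + $2.10 = $2.43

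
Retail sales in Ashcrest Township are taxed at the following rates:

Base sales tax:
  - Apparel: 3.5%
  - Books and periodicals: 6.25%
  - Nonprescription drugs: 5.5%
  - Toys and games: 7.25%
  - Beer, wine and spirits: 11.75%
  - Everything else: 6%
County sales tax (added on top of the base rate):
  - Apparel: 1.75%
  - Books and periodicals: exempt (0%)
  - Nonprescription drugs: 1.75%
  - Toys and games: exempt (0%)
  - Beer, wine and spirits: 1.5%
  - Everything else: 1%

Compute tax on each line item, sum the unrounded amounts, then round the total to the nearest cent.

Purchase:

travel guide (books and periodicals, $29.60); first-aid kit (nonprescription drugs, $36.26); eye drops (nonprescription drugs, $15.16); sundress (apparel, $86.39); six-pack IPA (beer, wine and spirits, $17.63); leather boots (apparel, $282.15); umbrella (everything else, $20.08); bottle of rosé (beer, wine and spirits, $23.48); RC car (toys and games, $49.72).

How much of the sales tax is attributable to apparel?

Sundress $86.39: apparel → 3.5% + 1.75% county = 5.25% → $4.535475
Leather boots $282.15: apparel → 3.5% + 1.75% county = 5.25% → $14.812875
Tax on apparel: unrounded sum = $19.34835 → $19.35

$19.35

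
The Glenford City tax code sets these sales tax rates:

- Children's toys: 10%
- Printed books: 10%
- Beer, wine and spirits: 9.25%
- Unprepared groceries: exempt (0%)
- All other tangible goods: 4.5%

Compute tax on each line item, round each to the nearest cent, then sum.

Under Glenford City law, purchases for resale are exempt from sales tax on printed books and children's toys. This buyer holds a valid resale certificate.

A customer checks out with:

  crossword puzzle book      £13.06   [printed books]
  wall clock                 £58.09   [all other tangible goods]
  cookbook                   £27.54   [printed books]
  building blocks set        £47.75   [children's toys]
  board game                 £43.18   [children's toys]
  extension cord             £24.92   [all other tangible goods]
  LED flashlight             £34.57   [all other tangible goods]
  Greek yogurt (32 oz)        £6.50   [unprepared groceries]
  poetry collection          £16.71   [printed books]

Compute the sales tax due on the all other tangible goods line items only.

£5.29

Wall clock £58.09: all other tangible goods → 4.5% → £2.61
Extension cord £24.92: all other tangible goods → 4.5% → £1.12
LED flashlight £34.57: all other tangible goods → 4.5% → £1.56
Tax on all other tangible goods = £2.61 + £1.12 + £1.56 = £5.29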